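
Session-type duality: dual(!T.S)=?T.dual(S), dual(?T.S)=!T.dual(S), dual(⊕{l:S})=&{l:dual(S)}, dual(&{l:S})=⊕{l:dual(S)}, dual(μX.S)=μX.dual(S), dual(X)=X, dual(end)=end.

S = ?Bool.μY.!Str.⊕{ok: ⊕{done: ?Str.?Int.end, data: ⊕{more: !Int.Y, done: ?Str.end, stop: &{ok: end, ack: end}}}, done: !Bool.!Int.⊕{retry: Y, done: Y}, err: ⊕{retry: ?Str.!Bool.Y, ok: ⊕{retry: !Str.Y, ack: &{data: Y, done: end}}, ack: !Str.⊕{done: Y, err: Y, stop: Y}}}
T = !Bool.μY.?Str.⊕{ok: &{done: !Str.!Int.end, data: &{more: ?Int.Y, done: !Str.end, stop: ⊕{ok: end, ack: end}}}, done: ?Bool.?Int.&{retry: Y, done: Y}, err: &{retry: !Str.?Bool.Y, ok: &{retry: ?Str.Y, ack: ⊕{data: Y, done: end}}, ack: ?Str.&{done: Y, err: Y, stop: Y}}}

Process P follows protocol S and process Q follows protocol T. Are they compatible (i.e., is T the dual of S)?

NO

?Bool ‖ !Bool  ✓
  μY ‖ μY  ✓ (rec unchanged)
    !Str ‖ ?Str  ✓
      ⊕{ok,done,err} ‖ ⊕{ok,done,err}  ✗ choice polarity not flipped — not dual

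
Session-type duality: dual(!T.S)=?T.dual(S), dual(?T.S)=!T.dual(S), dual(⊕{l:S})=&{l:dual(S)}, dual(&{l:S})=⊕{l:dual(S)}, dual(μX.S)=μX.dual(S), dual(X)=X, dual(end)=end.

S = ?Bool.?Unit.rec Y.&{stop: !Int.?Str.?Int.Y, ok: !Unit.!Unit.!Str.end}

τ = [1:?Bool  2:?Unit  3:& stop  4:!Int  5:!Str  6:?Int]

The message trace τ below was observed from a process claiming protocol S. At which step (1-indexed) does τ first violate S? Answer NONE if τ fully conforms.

5

step 1: ?Bool  ok  state: ?Unit.rec Y.…
step 2: ?Unit  ok  state: rec Y.…
step 3: & stop  ok  state: !Int.?Str.?Int.rec Y.…
step 4: !Int  ok  state: ?Str.?Int.rec Y.…
step 5: got !Str, protocol expects ?Str  ✗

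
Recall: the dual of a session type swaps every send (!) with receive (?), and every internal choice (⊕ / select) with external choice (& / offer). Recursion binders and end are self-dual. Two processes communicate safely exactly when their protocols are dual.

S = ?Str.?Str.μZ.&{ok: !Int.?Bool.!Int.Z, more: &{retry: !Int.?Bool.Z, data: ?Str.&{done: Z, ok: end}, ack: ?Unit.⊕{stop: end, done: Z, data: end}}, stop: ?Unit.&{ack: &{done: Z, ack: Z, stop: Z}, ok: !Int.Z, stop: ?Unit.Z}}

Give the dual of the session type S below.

!Str.!Str.μZ.⊕{ok: ?Int.!Bool.?Int.Z, more: ⊕{retry: ?Int.!Bool.Z, data: !Str.⊕{done: Z, ok: end}, ack: !Unit.&{stop: end, done: Z, data: end}}, stop: !Unit.⊕{ack: ⊕{done: Z, ack: Z, stop: Z}, ok: ?Int.Z, stop: !Unit.Z}}

?Str ↦ !Str
  ?Str ↦ !Str
    μZ ↦ μZ  (rec unchanged)
      &{ok,more,stop} ↦ ⊕{ok,more,stop}  (offer→select)
        [ok]
          !Int ↦ ?Int
            ?Bool ↦ !Bool
              !Int ↦ ?Int
                Z self-dual
        [more]
          &{retry,data,ack} ↦ ⊕{retry,data,ack}  (offer→select)
            [retry]
              !Int ↦ ?Int
                ?Bool ↦ !Bool
                  Z self-dual
            [data]
              ?Str ↦ !Str
                &{done,ok} ↦ ⊕{done,ok}  (offer→select)
                  [done]
                    Z self-dual
                  [ok]
                    end self-dual
            [ack]
              ?Unit ↦ !Unit
                ⊕{stop,done,data} ↦ &{stop,done,data}  (internal→external)
                  [stop]
                    end self-dual
                  [done]
                    Z self-dual
                  [data]
                    end self-dual
        [stop]
          ?Unit ↦ !Unit
            &{ack,ok,stop} ↦ ⊕{ack,ok,stop}  (offer→select)
              [ack]
                &{done,ack,stop} ↦ ⊕{done,ack,stop}  (offer→select)
                  [done]
                    Z self-dual
                  [ack]
                    Z self-dual
                  [stop]
                    Z self-dual
              [ok]
                !Int ↦ ?Int
                  Z self-dual
              [stop]
                ?Unit ↦ !Unit
                  Z self-dual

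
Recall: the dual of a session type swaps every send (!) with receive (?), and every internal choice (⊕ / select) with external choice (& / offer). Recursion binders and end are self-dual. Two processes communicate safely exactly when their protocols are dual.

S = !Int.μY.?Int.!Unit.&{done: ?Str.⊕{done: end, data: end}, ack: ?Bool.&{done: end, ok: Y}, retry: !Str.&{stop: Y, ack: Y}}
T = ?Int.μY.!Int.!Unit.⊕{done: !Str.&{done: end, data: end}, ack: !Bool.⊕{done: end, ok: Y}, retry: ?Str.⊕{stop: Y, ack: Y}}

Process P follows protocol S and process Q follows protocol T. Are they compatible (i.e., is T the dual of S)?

!Int | ?Int  ok
  μY | μY  ok (binder kept)
    ?Int | !Int  ok
      !Unit | !Unit  ✗ same direction on both sides — not dual

NO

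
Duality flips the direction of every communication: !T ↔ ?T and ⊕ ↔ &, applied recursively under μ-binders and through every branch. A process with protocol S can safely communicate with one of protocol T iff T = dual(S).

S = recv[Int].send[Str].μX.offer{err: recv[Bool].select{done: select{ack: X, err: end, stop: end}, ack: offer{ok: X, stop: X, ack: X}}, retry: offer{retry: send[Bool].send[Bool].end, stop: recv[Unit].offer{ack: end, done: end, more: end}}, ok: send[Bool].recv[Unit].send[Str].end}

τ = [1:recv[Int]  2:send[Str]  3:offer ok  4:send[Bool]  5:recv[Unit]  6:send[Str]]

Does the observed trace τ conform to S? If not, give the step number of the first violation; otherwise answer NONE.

@1 recv[Int]  match  state: send[Str].μX.…
@2 send[Str]  match  state: μX.…
@3 offer ok  match  state: send[Bool].recv[Unit].send[Str].end
@4 send[Bool]  match  state: recv[Unit].send[Str].end
@5 recv[Unit]  match  state: send[Str].end
@6 send[Str]  match  state: end
trace exhausted — no violation

NONE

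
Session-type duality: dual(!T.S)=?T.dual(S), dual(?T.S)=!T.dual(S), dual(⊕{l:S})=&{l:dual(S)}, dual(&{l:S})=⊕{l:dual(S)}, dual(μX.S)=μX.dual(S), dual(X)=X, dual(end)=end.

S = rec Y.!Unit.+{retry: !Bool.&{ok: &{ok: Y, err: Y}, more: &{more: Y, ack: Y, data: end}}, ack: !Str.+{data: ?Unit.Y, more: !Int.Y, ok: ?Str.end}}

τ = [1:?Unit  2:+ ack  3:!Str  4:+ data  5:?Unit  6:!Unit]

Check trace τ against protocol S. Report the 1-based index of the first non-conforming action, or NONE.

1

step 1: got ?Unit, protocol expects !Unit  ✗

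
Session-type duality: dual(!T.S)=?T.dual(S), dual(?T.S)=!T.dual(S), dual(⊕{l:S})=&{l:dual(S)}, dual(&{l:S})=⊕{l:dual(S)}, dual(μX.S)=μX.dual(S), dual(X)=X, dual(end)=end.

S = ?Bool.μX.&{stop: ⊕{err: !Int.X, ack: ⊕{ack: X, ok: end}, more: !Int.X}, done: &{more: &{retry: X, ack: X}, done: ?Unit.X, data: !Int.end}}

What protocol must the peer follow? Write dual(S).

?Bool → !Bool
  μX → μX  (μ self-dual)
    &{stop,done} → ⊕{stop,done}  (offer→select)
      • stop:
        ⊕{err,ack,more} → &{err,ack,more}  (select→offer)
          • err:
            !Int → ?Int
              X ↦ X
          • ack:
            ⊕{ack,ok} → &{ack,ok}  (select→offer)
              • ack:
                X ↦ X
              • ok:
                end ↦ end
          • more:
            !Int → ?Int
              X ↦ X
      • done:
        &{more,done,data} → ⊕{more,done,data}  (offer→select)
          • more:
            &{retry,ack} → ⊕{retry,ack}  (offer→select)
              • retry:
                X ↦ X
              • ack:
                X ↦ X
          • done:
            ?Unit → !Unit
              X ↦ X
          • data:
            !Int → ?Int
              end ↦ end

!Bool.μX.⊕{stop: &{err: ?Int.X, ack: &{ack: X, ok: end}, more: ?Int.X}, done: ⊕{more: ⊕{retry: X, ack: X}, done: !Unit.X, data: ?Int.end}}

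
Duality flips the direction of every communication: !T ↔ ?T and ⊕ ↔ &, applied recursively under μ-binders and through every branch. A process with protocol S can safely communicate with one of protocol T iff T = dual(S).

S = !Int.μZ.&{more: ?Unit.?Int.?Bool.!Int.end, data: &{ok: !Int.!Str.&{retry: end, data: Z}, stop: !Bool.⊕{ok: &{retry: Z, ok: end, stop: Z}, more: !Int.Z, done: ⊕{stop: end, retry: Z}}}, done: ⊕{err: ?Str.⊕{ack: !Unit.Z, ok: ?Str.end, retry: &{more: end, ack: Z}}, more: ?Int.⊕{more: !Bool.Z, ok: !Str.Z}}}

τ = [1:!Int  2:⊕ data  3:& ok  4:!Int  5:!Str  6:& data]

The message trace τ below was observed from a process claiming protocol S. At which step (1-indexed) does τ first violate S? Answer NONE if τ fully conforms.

2

@1 !Int  ✓  cont: μZ.…
@2 got ⊕ data, protocol expects & more or & data or & done  ✗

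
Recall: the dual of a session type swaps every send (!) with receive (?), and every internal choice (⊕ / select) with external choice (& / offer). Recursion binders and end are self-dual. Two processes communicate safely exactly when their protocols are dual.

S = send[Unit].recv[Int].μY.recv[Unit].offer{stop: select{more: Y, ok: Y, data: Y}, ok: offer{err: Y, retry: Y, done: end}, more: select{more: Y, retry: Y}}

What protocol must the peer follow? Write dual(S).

send[Unit] → recv[Unit]
  recv[Int] → send[Int]
    μY → μY  (μ self-dual)
      recv[Unit] → send[Unit]
        offer{stop,ok,more} → select{stop,ok,more}  (external→internal)
          • stop:
            select{more,ok,data} → offer{more,ok,data}  (⊕→&)
              • more:
                Y ↦ Y
              • ok:
                Y ↦ Y
              • data:
                Y ↦ Y
          • ok:
            offer{err,retry,done} → select{err,retry,done}  (external→internal)
              • err:
                Y ↦ Y
              • retry:
                Y ↦ Y
              • done:
                end ↦ end
          • more:
            select{more,retry} → offer{more,retry}  (⊕→&)
              • more:
                Y ↦ Y
              • retry:
                Y ↦ Y

recv[Unit].send[Int].μY.send[Unit].select{stop: offer{more: Y, ok: Y, data: Y}, ok: select{err: Y, retry: Y, done: end}, more: offer{more: Y, retry: Y}}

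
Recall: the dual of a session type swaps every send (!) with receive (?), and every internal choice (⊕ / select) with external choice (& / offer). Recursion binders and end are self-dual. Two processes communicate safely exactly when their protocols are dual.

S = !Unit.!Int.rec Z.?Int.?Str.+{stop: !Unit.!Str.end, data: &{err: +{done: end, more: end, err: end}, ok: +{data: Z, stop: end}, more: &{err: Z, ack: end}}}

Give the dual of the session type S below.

?Unit.?Int.rec Z.!Int.!Str.&{stop: ?Unit.?Str.end, data: +{err: &{done: end, more: end, err: end}, ok: &{data: Z, stop: end}, more: +{err: Z, ack: end}}}

!Unit = ?Unit
  !Int = ?Int
    rec Z = rec Z  (μ self-dual)
      ?Int = !Int
        ?Str = !Str
          +{stop,data} = &{stop,data}  (internal→external)
            [stop]
              !Unit = ?Unit
                !Str = ?Str
                  end ↦ end
            [data]
              &{err,ok,more} = +{err,ok,more}  (&→⊕)
                [err]
                  +{done,more,err} = &{done,more,err}  (internal→external)
                    [done]
                      end ↦ end
                    [more]
                      end ↦ end
                    [err]
                      end ↦ end
                [ok]
                  +{data,stop} = &{data,stop}  (internal→external)
                    [data]
                      Z ↦ Z
                    [stop]
                      end ↦ end
                [more]
                  &{err,ack} = +{err,ack}  (&→⊕)
                    [err]
                      Z ↦ Z
                    [ack]
                      end ↦ end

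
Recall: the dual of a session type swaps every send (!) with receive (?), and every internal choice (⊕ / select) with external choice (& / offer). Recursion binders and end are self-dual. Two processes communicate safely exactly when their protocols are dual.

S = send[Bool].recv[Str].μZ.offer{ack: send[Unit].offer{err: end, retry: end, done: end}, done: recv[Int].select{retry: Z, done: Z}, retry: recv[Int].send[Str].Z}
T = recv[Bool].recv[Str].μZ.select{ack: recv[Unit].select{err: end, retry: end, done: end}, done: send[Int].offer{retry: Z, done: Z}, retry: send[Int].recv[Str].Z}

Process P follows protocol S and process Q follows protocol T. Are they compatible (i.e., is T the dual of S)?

NO

send[Bool] | recv[Bool]  ok
  recv[Str] | recv[Str]  ✗ same direction on both sides — not dual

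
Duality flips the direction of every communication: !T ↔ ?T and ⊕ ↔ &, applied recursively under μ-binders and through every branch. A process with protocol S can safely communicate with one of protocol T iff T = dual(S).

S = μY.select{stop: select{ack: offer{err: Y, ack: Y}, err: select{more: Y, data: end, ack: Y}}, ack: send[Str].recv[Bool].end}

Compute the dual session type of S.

μY → μY  (binder kept)
  select{stop,ack} → offer{stop,ack}  (⊕→&)
    [stop]
      select{ack,err} → offer{ack,err}  (⊕→&)
        [ack]
          offer{err,ack} → select{err,ack}  (offer→select)
            [err]
              Y ↦ Y
            [ack]
              Y ↦ Y
        [err]
          select{more,data,ack} → offer{more,data,ack}  (⊕→&)
            [more]
              Y ↦ Y
            [data]
              end ↦ end
            [ack]
              Y ↦ Y
    [ack]
      send[Str] → recv[Str]
        recv[Bool] → send[Bool]
          end ↦ end

μY.offer{stop: offer{ack: select{err: Y, ack: Y}, err: offer{more: Y, data: end, ack: Y}}, ack: recv[Str].send[Bool].end}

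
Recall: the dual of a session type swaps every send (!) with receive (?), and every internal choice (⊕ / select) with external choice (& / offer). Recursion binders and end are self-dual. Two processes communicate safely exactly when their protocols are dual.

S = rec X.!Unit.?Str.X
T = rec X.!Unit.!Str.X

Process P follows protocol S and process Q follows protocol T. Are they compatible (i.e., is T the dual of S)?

rec X vs rec X  ✓ (μ self-dual)
  !Unit vs !Unit  ✗ same direction on both sides — not dual

NO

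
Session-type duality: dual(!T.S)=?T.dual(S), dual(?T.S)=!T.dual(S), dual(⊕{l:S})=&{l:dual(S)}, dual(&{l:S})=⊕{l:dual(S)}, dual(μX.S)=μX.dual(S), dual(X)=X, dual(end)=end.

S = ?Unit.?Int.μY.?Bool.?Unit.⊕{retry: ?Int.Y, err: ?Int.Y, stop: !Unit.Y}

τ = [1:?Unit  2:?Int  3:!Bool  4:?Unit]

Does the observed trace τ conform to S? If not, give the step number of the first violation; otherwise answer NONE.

3

step 1: ?Unit  ok  cont: ?Int.μY.…
step 2: ?Int  ok  cont: μY.…
step 3: got !Bool, protocol expects ?Bool  ✗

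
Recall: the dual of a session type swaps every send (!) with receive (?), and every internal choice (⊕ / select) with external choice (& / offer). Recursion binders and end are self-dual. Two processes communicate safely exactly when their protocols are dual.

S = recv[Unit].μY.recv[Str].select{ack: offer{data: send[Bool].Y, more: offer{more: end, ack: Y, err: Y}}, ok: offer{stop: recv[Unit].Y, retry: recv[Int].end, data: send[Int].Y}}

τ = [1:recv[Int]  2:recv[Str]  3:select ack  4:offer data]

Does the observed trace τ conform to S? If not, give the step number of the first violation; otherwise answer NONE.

1

@1 got recv[Int], protocol expects recv[Unit]  ✗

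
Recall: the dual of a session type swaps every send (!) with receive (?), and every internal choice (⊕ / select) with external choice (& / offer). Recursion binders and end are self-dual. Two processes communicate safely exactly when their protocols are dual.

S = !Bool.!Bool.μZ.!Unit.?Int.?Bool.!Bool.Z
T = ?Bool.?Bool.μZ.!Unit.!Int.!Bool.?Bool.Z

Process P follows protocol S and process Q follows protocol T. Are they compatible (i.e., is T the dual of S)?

!Bool ‖ ?Bool  ✓
  !Bool ‖ ?Bool  ✓
    μZ ‖ μZ  ✓ (μ self-dual)
      !Unit ‖ !Unit  ✗ same direction on both sides — not dual

NO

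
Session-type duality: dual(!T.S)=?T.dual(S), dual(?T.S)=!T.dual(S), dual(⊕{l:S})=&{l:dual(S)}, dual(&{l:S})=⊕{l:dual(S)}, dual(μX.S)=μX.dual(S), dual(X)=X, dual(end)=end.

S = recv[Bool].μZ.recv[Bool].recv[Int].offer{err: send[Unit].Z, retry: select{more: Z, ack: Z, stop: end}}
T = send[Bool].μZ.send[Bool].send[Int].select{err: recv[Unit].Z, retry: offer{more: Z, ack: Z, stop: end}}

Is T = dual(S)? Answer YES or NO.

recv[Bool] ‖ send[Bool]  ok
  μZ ‖ μZ  ok (binder kept)
    recv[Bool] ‖ send[Bool]  ok
      recv[Int] ‖ send[Int]  ok
        offer{err,retry} ‖ select{err,retry}  ok label sets agree
          • err:
            send[Unit] ‖ recv[Unit]  ok
              Z ‖ Z  ok
          • retry:
            select{more,ack,stop} ‖ offer{more,ack,stop}  ok label sets agree
              • more:
                Z ‖ Z  ok
              • ack:
                Z ‖ Z  ok
              • stop:
                end ‖ end  ok

YES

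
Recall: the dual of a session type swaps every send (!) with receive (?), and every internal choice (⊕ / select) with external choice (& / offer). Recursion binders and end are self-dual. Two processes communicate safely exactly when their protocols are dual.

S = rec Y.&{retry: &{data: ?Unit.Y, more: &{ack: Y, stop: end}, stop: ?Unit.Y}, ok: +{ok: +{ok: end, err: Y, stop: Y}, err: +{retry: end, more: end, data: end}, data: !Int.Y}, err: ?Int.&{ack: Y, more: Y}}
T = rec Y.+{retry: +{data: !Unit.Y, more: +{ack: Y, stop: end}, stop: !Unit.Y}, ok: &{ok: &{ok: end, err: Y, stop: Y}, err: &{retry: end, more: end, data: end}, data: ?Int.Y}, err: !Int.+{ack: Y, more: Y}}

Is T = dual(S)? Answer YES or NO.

YES

rec Y | rec Y  ✓ (rec unchanged)
  &{retry,ok,err} | +{retry,ok,err}  ✓ labels match
    [retry]
      &{data,more,stop} | +{data,more,stop}  ✓ labels match
        [data]
          ?Unit | !Unit  ✓
            Y | Y  ✓
        [more]
          &{ack,stop} | +{ack,stop}  ✓ labels match
            [ack]
              Y | Y  ✓
            [stop]
              end | end  ✓
        [stop]
          ?Unit | !Unit  ✓
            Y | Y  ✓
    [ok]
      +{ok,err,data} | &{ok,err,data}  ✓ labels match
        [ok]
          +{ok,err,stop} | &{ok,err,stop}  ✓ labels match
            [ok]
              end | end  ✓
            [err]
              Y | Y  ✓
            [stop]
              Y | Y  ✓
        [err]
          +{retry,more,data} | &{retry,more,data}  ✓ labels match
            [retry]
              end | end  ✓
            [more]
              end | end  ✓
            [data]
              end | end  ✓
        [data]
          !Int | ?Int  ✓
            Y | Y  ✓
    [err]
      ?Int | !Int  ✓
        &{ack,more} | +{ack,more}  ✓ labels match
          [ack]
            Y | Y  ✓
          [more]
            Y | Y  ✓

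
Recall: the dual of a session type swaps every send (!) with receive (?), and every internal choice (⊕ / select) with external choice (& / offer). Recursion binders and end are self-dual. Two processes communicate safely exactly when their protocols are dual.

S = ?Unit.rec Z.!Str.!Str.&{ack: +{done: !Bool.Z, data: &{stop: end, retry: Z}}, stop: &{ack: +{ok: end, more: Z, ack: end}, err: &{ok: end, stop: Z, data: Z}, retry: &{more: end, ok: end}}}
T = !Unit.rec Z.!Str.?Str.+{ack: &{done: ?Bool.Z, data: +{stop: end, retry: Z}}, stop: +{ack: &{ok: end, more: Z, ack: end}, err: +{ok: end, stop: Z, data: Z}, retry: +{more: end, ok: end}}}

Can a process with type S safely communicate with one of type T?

NO

?Unit ‖ !Unit  match
  rec Z ‖ rec Z  match (rec unchanged)
    !Str ‖ !Str  ✗ same direction on both sides — not dual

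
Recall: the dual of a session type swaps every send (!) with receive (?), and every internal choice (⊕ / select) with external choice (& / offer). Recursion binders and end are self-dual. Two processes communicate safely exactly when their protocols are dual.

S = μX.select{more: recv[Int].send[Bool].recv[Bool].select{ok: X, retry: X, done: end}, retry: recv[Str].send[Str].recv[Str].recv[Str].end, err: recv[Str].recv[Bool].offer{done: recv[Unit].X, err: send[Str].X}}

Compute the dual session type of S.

μX = μX  (μ self-dual)
  select{more,retry,err} = offer{more,retry,err}  (internal→external)
    case more:
      recv[Int] = send[Int]
        send[Bool] = recv[Bool]
          recv[Bool] = send[Bool]
            select{ok,retry,done} = offer{ok,retry,done}  (internal→external)
              case ok:
                X ↦ X
              case retry:
                X ↦ X
              case done:
                end ↦ end
    case retry:
      recv[Str] = send[Str]
        send[Str] = recv[Str]
          recv[Str] = send[Str]
            recv[Str] = send[Str]
              end ↦ end
    case err:
      recv[Str] = send[Str]
        recv[Bool] = send[Bool]
          offer{done,err} = select{done,err}  (external→internal)
            case done:
              recv[Unit] = send[Unit]
                X ↦ X
            case err:
              send[Str] = recv[Str]
                X ↦ X

μX.offer{more: send[Int].recv[Bool].send[Bool].offer{ok: X, retry: X, done: end}, retry: send[Str].recv[Str].send[Str].send[Str].end, err: send[Str].send[Bool].select{done: send[Unit].X, err: recv[Str].X}}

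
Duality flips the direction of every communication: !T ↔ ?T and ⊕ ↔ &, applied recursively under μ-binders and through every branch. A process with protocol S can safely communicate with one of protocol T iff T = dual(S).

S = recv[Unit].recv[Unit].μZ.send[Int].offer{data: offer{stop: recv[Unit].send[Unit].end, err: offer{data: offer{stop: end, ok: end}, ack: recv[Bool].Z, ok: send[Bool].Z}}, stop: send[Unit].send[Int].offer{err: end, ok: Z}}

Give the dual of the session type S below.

recv[Unit] ↦ send[Unit]
  recv[Unit] ↦ send[Unit]
    μZ ↦ μZ  (binder kept)
      send[Int] ↦ recv[Int]
        offer{data,stop} ↦ select{data,stop}  (&→⊕)
          case data:
            offer{stop,err} ↦ select{stop,err}  (&→⊕)
              case stop:
                recv[Unit] ↦ send[Unit]
                  send[Unit] ↦ recv[Unit]
                    dual(end) = end
              case err:
                offer{data,ack,ok} ↦ select{data,ack,ok}  (&→⊕)
                  case data:
                    offer{stop,ok} ↦ select{stop,ok}  (&→⊕)
                      case stop:
                        dual(end) = end
                      case ok:
                        dual(end) = end
                  case ack:
                    recv[Bool] ↦ send[Bool]
                      dual(Z) = Z
                  case ok:
                    send[Bool] ↦ recv[Bool]
                      dual(Z) = Z
          case stop:
            send[Unit] ↦ recv[Unit]
              send[Int] ↦ recv[Int]
                offer{err,ok} ↦ select{err,ok}  (&→⊕)
                  case err:
                    dual(end) = end
                  case ok:
                    dual(Z) = Z

send[Unit].send[Unit].μZ.recv[Int].select{data: select{stop: send[Unit].recv[Unit].end, err: select{data: select{stop: end, ok: end}, ack: send[Bool].Z, ok: recv[Bool].Z}}, stop: recv[Unit].recv[Int].select{err: end, ok: Z}}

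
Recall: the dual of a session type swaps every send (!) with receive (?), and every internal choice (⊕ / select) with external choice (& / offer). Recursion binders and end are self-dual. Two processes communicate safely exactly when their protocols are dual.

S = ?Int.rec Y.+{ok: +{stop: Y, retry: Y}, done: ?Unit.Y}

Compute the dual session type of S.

!Int.rec Y.&{ok: &{stop: Y, retry: Y}, done: !Unit.Y}

?Int = !Int
  rec Y = rec Y  (μ self-dual)
    +{ok,done} = &{ok,done}  (select→offer)
      [ok]
        +{stop,retry} = &{stop,retry}  (select→offer)
          [stop]
            Y self-dual
          [retry]
            Y self-dual
      [done]
        ?Unit = !Unit
          Y self-dual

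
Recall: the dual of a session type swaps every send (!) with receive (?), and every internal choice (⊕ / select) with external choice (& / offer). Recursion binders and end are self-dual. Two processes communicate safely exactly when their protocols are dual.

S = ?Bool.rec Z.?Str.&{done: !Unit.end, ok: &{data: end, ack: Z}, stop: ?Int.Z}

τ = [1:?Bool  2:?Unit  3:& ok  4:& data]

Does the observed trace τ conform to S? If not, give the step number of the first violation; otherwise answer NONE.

@1 ?Bool  ✓  cont: rec Z.…
@2 got ?Unit, protocol expects ?Str  ✗

2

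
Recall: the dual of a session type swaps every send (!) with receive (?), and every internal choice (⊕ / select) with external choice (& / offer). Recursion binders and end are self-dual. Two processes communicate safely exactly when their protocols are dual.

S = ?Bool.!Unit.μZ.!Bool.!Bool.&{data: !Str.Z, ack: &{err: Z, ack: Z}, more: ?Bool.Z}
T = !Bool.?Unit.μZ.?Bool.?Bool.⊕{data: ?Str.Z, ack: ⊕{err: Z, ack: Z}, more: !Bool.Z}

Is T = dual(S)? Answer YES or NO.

?Bool | !Bool  ok
  !Unit | ?Unit  ok
    μZ | μZ  ok (μ self-dual)
      !Bool | ?Bool  ok
        !Bool | ?Bool  ok
          &{data,ack,more} | ⊕{data,ack,more}  ok labels match
            • data:
              !Str | ?Str  ok
                Z | Z  ok
            • ack:
              &{err,ack} | ⊕{err,ack}  ok labels match
                • err:
                  Z | Z  ok
                • ack:
                  Z | Z  ok
            • more:
              ?Bool | !Bool  ok
                Z | Z  ok

YES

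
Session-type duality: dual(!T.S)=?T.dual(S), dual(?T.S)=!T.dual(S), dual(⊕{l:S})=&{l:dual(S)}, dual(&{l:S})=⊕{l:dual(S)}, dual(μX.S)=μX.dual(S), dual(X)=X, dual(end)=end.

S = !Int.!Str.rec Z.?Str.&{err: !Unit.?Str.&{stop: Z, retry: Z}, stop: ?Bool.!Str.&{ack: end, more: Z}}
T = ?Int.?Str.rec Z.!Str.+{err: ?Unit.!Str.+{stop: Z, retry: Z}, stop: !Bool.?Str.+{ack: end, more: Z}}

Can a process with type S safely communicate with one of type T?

!Int vs ?Int  ok
  !Str vs ?Str  ok
    rec Z vs rec Z  ok (binder kept)
      ?Str vs !Str  ok
        &{err,stop} vs +{err,stop}  ok label sets agree
          • err:
            !Unit vs ?Unit  ok
              ?Str vs !Str  ok
                &{stop,retry} vs +{stop,retry}  ok label sets agree
                  • stop:
                    Z vs Z  ok
                  • retry:
                    Z vs Z  ok
          • stop:
            ?Bool vs !Bool  ok
              !Str vs ?Str  ok
                &{ack,more} vs +{ack,more}  ok label sets agree
                  • ack:
                    end vs end  ok
                  • more:
                    Z vs Z  ok

YES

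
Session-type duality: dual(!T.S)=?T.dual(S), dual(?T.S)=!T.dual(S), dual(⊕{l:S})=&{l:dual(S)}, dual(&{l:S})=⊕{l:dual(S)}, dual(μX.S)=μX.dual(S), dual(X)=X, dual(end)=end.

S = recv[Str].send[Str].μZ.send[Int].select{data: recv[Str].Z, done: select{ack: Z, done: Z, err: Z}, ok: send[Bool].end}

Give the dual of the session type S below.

recv[Str] ↦ send[Str]
  send[Str] ↦ recv[Str]
    μZ ↦ μZ  (rec unchanged)
      send[Int] ↦ recv[Int]
        select{data,done,ok} ↦ offer{data,done,ok}  (internal→external)
          case data:
            recv[Str] ↦ send[Str]
              dual(Z) = Z
          case done:
            select{ack,done,err} ↦ offer{ack,done,err}  (internal→external)
              case ack:
                dual(Z) = Z
              case done:
                dual(Z) = Z
              case err:
                dual(Z) = Z
          case ok:
            send[Bool] ↦ recv[Bool]
              dual(end) = end

send[Str].recv[Str].μZ.recv[Int].offer{data: send[Str].Z, done: offer{ack: Z, done: Z, err: Z}, ok: recv[Bool].end}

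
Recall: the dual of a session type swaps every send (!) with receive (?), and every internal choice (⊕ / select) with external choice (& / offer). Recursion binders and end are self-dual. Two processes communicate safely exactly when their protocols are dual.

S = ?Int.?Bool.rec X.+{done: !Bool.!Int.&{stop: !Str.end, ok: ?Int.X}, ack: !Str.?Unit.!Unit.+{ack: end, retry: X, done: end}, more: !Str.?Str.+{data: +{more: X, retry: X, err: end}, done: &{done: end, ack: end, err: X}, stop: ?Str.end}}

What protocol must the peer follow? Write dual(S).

!Int.!Bool.rec X.&{done: ?Bool.?Int.+{stop: ?Str.end, ok: !Int.X}, ack: ?Str.!Unit.?Unit.&{ack: end, retry: X, done: end}, more: ?Str.!Str.&{data: &{more: X, retry: X, err: end}, done: +{done: end, ack: end, err: X}, stop: !Str.end}}

?Int = !Int
  ?Bool = !Bool
    rec X = rec X  (binder kept)
      +{done,ack,more} = &{done,ack,more}  (select→offer)
        case done:
          !Bool = ?Bool
            !Int = ?Int
              &{stop,ok} = +{stop,ok}  (external→internal)
                case stop:
                  !Str = ?Str
                    dual(end) = end
                case ok:
                  ?Int = !Int
                    dual(X) = X
        case ack:
          !Str = ?Str
            ?Unit = !Unit
              !Unit = ?Unit
                +{ack,retry,done} = &{ack,retry,done}  (select→offer)
                  case ack:
                    dual(end) = end
                  case retry:
                    dual(X) = X
                  case done:
                    dual(end) = end
        case more:
          !Str = ?Str
            ?Str = !Str
              +{data,done,stop} = &{data,done,stop}  (select→offer)
                case data:
                  +{more,retry,err} = &{more,retry,err}  (select→offer)
                    case more:
                      dual(X) = X
                    case retry:
                      dual(X) = X
                    case err:
                      dual(end) = end
                case done:
                  &{done,ack,err} = +{done,ack,err}  (external→internal)
                    case done:
                      dual(end) = end
                    case ack:
                      dual(end) = end
                    case err:
                      dual(X) = X
                case stop:
                  ?Str = !Str
                    dual(end) = end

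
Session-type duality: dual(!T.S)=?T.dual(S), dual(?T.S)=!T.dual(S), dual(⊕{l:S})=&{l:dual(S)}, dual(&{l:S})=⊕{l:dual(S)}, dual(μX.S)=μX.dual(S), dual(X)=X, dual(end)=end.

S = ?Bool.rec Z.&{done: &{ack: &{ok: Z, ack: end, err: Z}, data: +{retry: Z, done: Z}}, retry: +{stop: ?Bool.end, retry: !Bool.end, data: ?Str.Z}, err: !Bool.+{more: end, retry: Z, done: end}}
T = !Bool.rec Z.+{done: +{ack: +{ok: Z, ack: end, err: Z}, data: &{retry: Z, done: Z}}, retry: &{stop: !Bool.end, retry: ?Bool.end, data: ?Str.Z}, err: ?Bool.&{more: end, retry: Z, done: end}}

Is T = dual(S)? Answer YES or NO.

?Bool ‖ !Bool  ✓
  rec Z ‖ rec Z  ✓ (rec unchanged)
    &{done,retry,err} ‖ +{done,retry,err}  ✓ same labels
      [done]
        &{ack,data} ‖ +{ack,data}  ✓ same labels
          [ack]
            &{ok,ack,err} ‖ +{ok,ack,err}  ✓ same labels
              [ok]
                Z ‖ Z  ✓
              [ack]
                end ‖ end  ✓
              [err]
                Z ‖ Z  ✓
          [data]
            +{retry,done} ‖ &{retry,done}  ✓ same labels
              [retry]
                Z ‖ Z  ✓
              [done]
                Z ‖ Z  ✓
      [retry]
        +{stop,retry,data} ‖ &{stop,retry,data}  ✓ same labels
          [stop]
            ?Bool ‖ !Bool  ✓
              end ‖ end  ✓
          [retry]
            !Bool ‖ ?Bool  ✓
              end ‖ end  ✓
          [data]
            ?Str ‖ ?Str  ✗ same direction on both sides — not dual

NO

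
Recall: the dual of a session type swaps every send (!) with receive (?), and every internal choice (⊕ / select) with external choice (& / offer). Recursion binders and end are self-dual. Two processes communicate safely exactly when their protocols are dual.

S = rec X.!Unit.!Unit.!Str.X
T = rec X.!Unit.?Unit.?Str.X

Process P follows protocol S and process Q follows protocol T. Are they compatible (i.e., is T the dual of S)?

NO

rec X vs rec X  ok (μ self-dual)
  !Unit vs !Unit  ✗ same direction on both sides — not dual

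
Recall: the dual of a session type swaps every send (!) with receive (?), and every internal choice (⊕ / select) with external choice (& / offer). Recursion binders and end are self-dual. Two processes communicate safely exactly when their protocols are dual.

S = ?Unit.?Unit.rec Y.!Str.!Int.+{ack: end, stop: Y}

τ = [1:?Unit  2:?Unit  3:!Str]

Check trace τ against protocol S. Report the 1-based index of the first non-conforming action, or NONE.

[1] ?Unit  ok  residual = ?Unit.rec Y.…
[2] ?Unit  ok  residual = rec Y.…
[3] !Str  ok  residual = !Int.+{ack: end, stop: rec Y.…}
all 3 steps conform

NONE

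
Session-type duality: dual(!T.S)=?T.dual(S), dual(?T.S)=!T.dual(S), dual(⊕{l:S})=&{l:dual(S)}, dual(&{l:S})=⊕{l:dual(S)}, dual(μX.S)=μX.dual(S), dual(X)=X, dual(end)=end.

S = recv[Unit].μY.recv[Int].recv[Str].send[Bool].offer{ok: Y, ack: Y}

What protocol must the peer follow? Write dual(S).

recv[Unit] ↦ send[Unit]
  μY ↦ μY  (rec unchanged)
    recv[Int] ↦ send[Int]
      recv[Str] ↦ send[Str]
        send[Bool] ↦ recv[Bool]
          offer{ok,ack} ↦ select{ok,ack}  (&→⊕)
            case ok:
              Y ↦ Y
            case ack:
              Y ↦ Y

send[Unit].μY.send[Int].send[Str].recv[Bool].select{ok: Y, ack: Y}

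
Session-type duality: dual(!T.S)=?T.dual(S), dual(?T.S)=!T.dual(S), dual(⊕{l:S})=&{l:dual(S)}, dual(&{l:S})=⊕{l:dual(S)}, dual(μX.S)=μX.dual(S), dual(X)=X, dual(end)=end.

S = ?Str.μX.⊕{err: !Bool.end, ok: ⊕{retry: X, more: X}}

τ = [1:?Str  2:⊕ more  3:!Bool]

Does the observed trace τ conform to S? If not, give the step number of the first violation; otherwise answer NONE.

2

step 1: ?Str  ok  state: μX.…
step 2: got ⊕ more, protocol expects ⊕ err or ⊕ ok  ✗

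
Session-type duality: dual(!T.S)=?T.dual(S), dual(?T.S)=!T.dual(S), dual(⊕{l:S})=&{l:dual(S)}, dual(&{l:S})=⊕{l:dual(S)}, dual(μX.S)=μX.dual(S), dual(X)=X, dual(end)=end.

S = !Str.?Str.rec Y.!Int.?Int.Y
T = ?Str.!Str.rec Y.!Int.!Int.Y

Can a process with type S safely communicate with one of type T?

!Str ‖ ?Str  match
  ?Str ‖ !Str  match
    rec Y ‖ rec Y  match (rec unchanged)
      !Int ‖ !Int  ✗ same direction on both sides — not dual

NO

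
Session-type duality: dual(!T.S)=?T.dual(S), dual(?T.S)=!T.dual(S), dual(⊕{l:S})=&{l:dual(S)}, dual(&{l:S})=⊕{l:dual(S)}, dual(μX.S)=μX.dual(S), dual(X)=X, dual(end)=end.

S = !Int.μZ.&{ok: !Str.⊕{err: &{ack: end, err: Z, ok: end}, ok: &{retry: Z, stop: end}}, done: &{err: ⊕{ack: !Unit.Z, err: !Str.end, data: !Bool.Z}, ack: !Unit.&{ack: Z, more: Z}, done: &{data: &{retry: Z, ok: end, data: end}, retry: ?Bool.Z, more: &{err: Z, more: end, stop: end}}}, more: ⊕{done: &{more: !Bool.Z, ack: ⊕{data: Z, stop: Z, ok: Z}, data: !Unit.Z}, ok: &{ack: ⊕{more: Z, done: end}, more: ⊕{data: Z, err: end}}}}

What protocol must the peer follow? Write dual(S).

?Int.μZ.⊕{ok: ?Str.&{err: ⊕{ack: end, err: Z, ok: end}, ok: ⊕{retry: Z, stop: end}}, done: ⊕{err: &{ack: ?Unit.Z, err: ?Str.end, data: ?Bool.Z}, ack: ?Unit.⊕{ack: Z, more: Z}, done: ⊕{data: ⊕{retry: Z, ok: end, data: end}, retry: !Bool.Z, more: ⊕{err: Z, more: end, stop: end}}}, more: &{done: ⊕{more: ?Bool.Z, ack: &{data: Z, stop: Z, ok: Z}, data: ?Unit.Z}, ok: ⊕{ack: &{more: Z, done: end}, more: &{data: Z, err: end}}}}

!Int ↦ ?Int
  μZ ↦ μZ  (rec unchanged)
    &{ok,done,more} ↦ ⊕{ok,done,more}  (&→⊕)
      [ok]
        !Str ↦ ?Str
          ⊕{err,ok} ↦ &{err,ok}  (internal→external)
            [err]
              &{ack,err,ok} ↦ ⊕{ack,err,ok}  (&→⊕)
                [ack]
                  end ↦ end
                [err]
                  Z ↦ Z
                [ok]
                  end ↦ end
            [ok]
              &{retry,stop} ↦ ⊕{retry,stop}  (&→⊕)
                [retry]
                  Z ↦ Z
                [stop]
                  end ↦ end
      [done]
        &{err,ack,done} ↦ ⊕{err,ack,done}  (&→⊕)
          [err]
            ⊕{ack,err,data} ↦ &{ack,err,data}  (internal→external)
              [ack]
                !Unit ↦ ?Unit
                  Z ↦ Z
              [err]
                !Str ↦ ?Str
                  end ↦ end
              [data]
                !Bool ↦ ?Bool
                  Z ↦ Z
          [ack]
            !Unit ↦ ?Unit
              &{ack,more} ↦ ⊕{ack,more}  (&→⊕)
                [ack]
                  Z ↦ Z
                [more]
                  Z ↦ Z
          [done]
            &{data,retry,more} ↦ ⊕{data,retry,more}  (&→⊕)
              [data]
                &{retry,ok,data} ↦ ⊕{retry,ok,data}  (&→⊕)
                  [retry]
                    Z ↦ Z
                  [ok]
                    end ↦ end
                  [data]
                    end ↦ end
              [retry]
                ?Bool ↦ !Bool
                  Z ↦ Z
              [more]
                &{err,more,stop} ↦ ⊕{err,more,stop}  (&→⊕)
                  [err]
                    Z ↦ Z
                  [more]
                    end ↦ end
                  [stop]
                    end ↦ end
      [more]
        ⊕{done,ok} ↦ &{done,ok}  (internal→external)
          [done]
            &{more,ack,data} ↦ ⊕{more,ack,data}  (&→⊕)
              [more]
                !Bool ↦ ?Bool
                  Z ↦ Z
              [ack]
                ⊕{data,stop,ok} ↦ &{data,stop,ok}  (internal→external)
                  [data]
                    Z ↦ Z
                  [stop]
                    Z ↦ Z
                  [ok]
                    Z ↦ Z
              [data]
                !Unit ↦ ?Unit
                  Z ↦ Z
          [ok]
            &{ack,more} ↦ ⊕{ack,more}  (&→⊕)
              [ack]
                ⊕{more,done} ↦ &{more,done}  (internal→external)
                  [more]
                    Z ↦ Z
                  [done]
                    end ↦ end
              [more]
                ⊕{data,err} ↦ &{data,err}  (internal→external)
                  [data]
                    Z ↦ Z
                  [err]
                    end ↦ end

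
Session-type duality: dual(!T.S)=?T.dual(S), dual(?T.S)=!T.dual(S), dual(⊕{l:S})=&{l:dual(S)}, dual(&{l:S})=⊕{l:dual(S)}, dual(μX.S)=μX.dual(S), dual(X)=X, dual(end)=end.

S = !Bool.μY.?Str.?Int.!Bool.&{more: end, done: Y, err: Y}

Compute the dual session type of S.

?Bool.μY.!Str.!Int.?Bool.⊕{more: end, done: Y, err: Y}

!Bool = ?Bool
  μY = μY  (binder kept)
    ?Str = !Str
      ?Int = !Int
        !Bool = ?Bool
          &{more,done,err} = ⊕{more,done,err}  (offer→select)
            • more:
              dual(end) = end
            • done:
              dual(Y) = Y
            • err:
              dual(Y) = Y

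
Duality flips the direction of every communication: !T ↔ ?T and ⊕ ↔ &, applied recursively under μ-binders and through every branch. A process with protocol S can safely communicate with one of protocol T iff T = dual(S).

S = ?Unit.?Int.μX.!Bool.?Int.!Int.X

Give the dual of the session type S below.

!Unit.!Int.μX.?Bool.!Int.?Int.X

?Unit ↦ !Unit
  ?Int ↦ !Int
    μX ↦ μX  (binder kept)
      !Bool ↦ ?Bool
        ?Int ↦ !Int
          !Int ↦ ?Int
            dual(X) = X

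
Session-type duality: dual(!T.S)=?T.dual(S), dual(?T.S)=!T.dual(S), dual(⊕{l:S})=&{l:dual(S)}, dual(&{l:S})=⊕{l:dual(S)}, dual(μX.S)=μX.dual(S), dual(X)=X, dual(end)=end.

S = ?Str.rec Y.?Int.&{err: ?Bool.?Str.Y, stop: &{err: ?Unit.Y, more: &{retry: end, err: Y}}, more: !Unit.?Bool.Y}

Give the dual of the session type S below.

!Str.rec Y.!Int.+{err: !Bool.!Str.Y, stop: +{err: !Unit.Y, more: +{retry: end, err: Y}}, more: ?Unit.!Bool.Y}

?Str = !Str
  rec Y = rec Y  (binder kept)
    ?Int = !Int
      &{err,stop,more} = +{err,stop,more}  (external→internal)
        [err]
          ?Bool = !Bool
            ?Str = !Str
              dual(Y) = Y
        [stop]
          &{err,more} = +{err,more}  (external→internal)
            [err]
              ?Unit = !Unit
                dual(Y) = Y
            [more]
              &{retry,err} = +{retry,err}  (external→internal)
                [retry]
                  dual(end) = end
                [err]
                  dual(Y) = Y
        [more]
          !Unit = ?Unit
            ?Bool = !Bool
              dual(Y) = Y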